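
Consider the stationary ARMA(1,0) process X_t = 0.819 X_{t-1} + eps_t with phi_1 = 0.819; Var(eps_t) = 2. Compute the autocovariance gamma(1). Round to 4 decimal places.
\gamma(1) = 4.9751

Multiply the model equation by X_{t-k} and take expectations. With theta_0 = psi_0 = 1 and psi_j the MA(infinity) weights, this gives
  gamma(k) - sum_i phi_i gamma(k-i) = c_k,
  c_k = sigma^2 * sum_{j=k..q} theta_j psi_{j-k}   (c_k = 0 for k > q),
using gamma(-m) = gamma(m).
Pure AR (q = 0): c_0 = sigma^2 = 2, c_k = 0 for k >= 1.
Equations for k = 0 and k = 1 (AR order 1):
  gamma(0) = phi_1 gamma(1) + c_0
  gamma(1) = phi_1 gamma(0) + c_1
Substituting the second into the first: gamma(0) (1 - phi_1^2) = c_0 + phi_1 c_1, so
  gamma(0) = c_0 / (1 - phi_1^2) = 2 / (1 - (0.819)^2) = 2 / 0.329239 = 6.074614.
  gamma(1) = phi_1 gamma(0) = (0.819)(6.074614) = 4.975109.
Therefore gamma(1) = 4.9751 (to 4 decimal places).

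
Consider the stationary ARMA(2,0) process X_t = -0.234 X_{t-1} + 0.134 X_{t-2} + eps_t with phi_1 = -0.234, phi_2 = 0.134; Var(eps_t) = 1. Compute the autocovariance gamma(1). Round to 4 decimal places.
\gamma(1) = -0.2968

Multiply the model equation by X_{t-k} and take expectations. With theta_0 = psi_0 = 1 and psi_j the MA(infinity) weights, this gives
  gamma(k) - sum_i phi_i gamma(k-i) = c_k,
  c_k = sigma^2 * sum_{j=k..q} theta_j psi_{j-k}   (c_k = 0 for k > q),
using gamma(-m) = gamma(m).
Pure AR (q = 0): c_0 = sigma^2 = 1, c_k = 0 for k >= 1.
Equations for k = 0, 1, 2 (AR order 2, c_2 = 0):
  (E0) gamma(0) = phi_1 gamma(1) + phi_2 gamma(2) + c_0
  (E1) gamma(1) = phi_1 gamma(0) + phi_2 gamma(1) + c_1
  (E2) gamma(2) = phi_1 gamma(1) + phi_2 gamma(0)
From (E1): gamma(1) = A gamma(0) + B with
  A = phi_1 / (1 - phi_2) = -0.234 / 0.866 = -0.270208,   B = c_1 / (1 - phi_2) = 0 / 0.866 = 0.
Insert (E2) into (E0): gamma(0) (1 - phi_2^2) = phi_1 (1 + phi_2) gamma(1) + c_0.
  phi_1 (1 + phi_2) = (-0.234)(1.134) = -0.265356,   1 - phi_2^2 = 0.982044.
Replace gamma(1) by A gamma(0) + B and collect gamma(0):
  gamma(0) [0.982044 - (-0.265356)(-0.270208)] = c_0 = 1
  gamma(0) * 0.910343 = 1
  gamma(0) = 1 / 0.910343 = 1.098487.
  gamma(1) = A gamma(0) = (-0.270208)(1.098487) = -0.29682.
Therefore gamma(1) = -0.2968 (to 4 decimal places).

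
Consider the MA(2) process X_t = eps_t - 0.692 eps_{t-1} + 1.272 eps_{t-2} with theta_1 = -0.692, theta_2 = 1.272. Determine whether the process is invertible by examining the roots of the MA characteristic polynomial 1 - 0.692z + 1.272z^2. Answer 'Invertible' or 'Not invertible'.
\text{Not invertible}

The MA(q) characteristic polynomial is P(z) = 1 - 0.692z + 1.272z^2.
Invertibility requires all roots to lie outside the unit circle, i.e. |z| > 1 for every root.
Set 1 + (-0.692) z + (1.272) z^2 = 0, i.e. a z^2 + b z + c = 0 with a = 1.272, b = -0.692, c = 1.
Discriminant D = b^2 - 4ac = (-0.692)^2 - 4*(1.272)*1 = 0.478864 - (5.088) = -4.609136.
D < 0, so the roots are the complex-conjugate pair z = (-b +/- i sqrt(-D)) / (2a) = 0.272 +/- 0.8439i.
For a conjugate pair |z|^2 = z * conj(z) = (product of roots) = c/a = 1/(1.272) = 0.786164, so |z| = sqrt(0.786164) = 0.8867 for both roots.
Moduli of all roots: 0.8867, 0.8867.
All moduli strictly greater than 1? No.
Verdict: Not invertible.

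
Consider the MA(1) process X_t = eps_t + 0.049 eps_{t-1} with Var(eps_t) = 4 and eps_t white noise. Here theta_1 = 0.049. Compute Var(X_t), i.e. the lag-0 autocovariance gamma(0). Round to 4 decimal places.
\gamma(0) = 4.0096

For an MA(q) process X_t = eps_t + sum_i theta_i eps_{t-i} with
Var(eps_t) = sigma^2, the variance is
  gamma(0) = sigma^2 * (1 + sum_i theta_i^2).
  sum_i theta_i^2 = (0.049)^2 = 0.002401.
  gamma(0) = 4 * (1 + 0.002401) = 4 * 1.002401 = 4.009604, which rounds to 4.0096.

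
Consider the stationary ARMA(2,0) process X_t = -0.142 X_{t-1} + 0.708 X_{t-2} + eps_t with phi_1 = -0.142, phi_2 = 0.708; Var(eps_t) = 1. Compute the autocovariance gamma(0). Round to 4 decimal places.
\gamma(0) = 2.6261

Multiply the model equation by X_{t-k} and take expectations. With theta_0 = psi_0 = 1 and psi_j the MA(infinity) weights, this gives
  gamma(k) - sum_i phi_i gamma(k-i) = c_k,
  c_k = sigma^2 * sum_{j=k..q} theta_j psi_{j-k}   (c_k = 0 for k > q),
using gamma(-m) = gamma(m).
Pure AR (q = 0): c_0 = sigma^2 = 1, c_k = 0 for k >= 1.
Equations for k = 0, 1, 2 (AR order 2, c_2 = 0):
  (E0) gamma(0) = phi_1 gamma(1) + phi_2 gamma(2) + c_0
  (E1) gamma(1) = phi_1 gamma(0) + phi_2 gamma(1) + c_1
  (E2) gamma(2) = phi_1 gamma(1) + phi_2 gamma(0)
From (E1): gamma(1) = A gamma(0) + B with
  A = phi_1 / (1 - phi_2) = -0.142 / 0.292 = -0.486301,   B = c_1 / (1 - phi_2) = 0 / 0.292 = 0.
Insert (E2) into (E0): gamma(0) (1 - phi_2^2) = phi_1 (1 + phi_2) gamma(1) + c_0.
  phi_1 (1 + phi_2) = (-0.142)(1.708) = -0.242536,   1 - phi_2^2 = 0.498736.
Replace gamma(1) by A gamma(0) + B and collect gamma(0):
  gamma(0) [0.498736 - (-0.242536)(-0.486301)] = c_0 = 1
  gamma(0) * 0.38079 = 1
  gamma(0) = 1 / 0.38079 = 2.626117.
Therefore gamma(0) = 2.6261 (to 4 decimal places).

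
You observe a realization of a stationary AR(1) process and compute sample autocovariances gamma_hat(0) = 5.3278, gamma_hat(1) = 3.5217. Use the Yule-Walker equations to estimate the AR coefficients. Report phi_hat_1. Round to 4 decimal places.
\hat\phi_{1} = 0.6610

The Yule-Walker equations for an AR(p) process read, in matrix form,
  Gamma_p phi = r_p,   with   (Gamma_p)_{ij} = gamma(|i - j|),
                       (r_p)_i = gamma(i),   i,j = 1..p.
Substitute the sample gammas (Toeplitz matrix and right-hand side of size 1):
  Gamma_p = [[5.3278]]
  r_p     = [3.5217]
With p = 1 this is the single equation gamma(0) phi_1 = gamma(1):
  phi_hat_1 = gamma(1) / gamma(0) = 3.5217 / 5.3278 = 0.6610.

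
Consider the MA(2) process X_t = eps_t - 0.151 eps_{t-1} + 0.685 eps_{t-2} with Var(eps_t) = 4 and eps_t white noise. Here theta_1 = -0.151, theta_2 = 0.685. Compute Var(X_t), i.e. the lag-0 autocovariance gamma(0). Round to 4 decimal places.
\gamma(0) = 5.9681

For an MA(q) process X_t = eps_t + sum_i theta_i eps_{t-i} with
Var(eps_t) = sigma^2, the variance is
  gamma(0) = sigma^2 * (1 + sum_i theta_i^2).
  sum_i theta_i^2 = (-0.151)^2 + (0.685)^2 = 0.022801 + 0.469225 = 0.492026.
  gamma(0) = 4 * (1 + 0.492026) = 4 * 1.492026 = 5.968104, which rounds to 5.9681.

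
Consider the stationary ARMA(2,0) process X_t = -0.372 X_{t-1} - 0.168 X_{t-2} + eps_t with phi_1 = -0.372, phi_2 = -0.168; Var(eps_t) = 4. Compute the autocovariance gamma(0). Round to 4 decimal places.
\gamma(0) = 4.5808

Multiply the model equation by X_{t-k} and take expectations. With theta_0 = psi_0 = 1 and psi_j the MA(infinity) weights, this gives
  gamma(k) - sum_i phi_i gamma(k-i) = c_k,
  c_k = sigma^2 * sum_{j=k..q} theta_j psi_{j-k}   (c_k = 0 for k > q),
using gamma(-m) = gamma(m).
Pure AR (q = 0): c_0 = sigma^2 = 4, c_k = 0 for k >= 1.
Equations for k = 0, 1, 2 (AR order 2, c_2 = 0):
  (E0) gamma(0) = phi_1 gamma(1) + phi_2 gamma(2) + c_0
  (E1) gamma(1) = phi_1 gamma(0) + phi_2 gamma(1) + c_1
  (E2) gamma(2) = phi_1 gamma(1) + phi_2 gamma(0)
From (E1): gamma(1) = A gamma(0) + B with
  A = phi_1 / (1 - phi_2) = -0.372 / 1.168 = -0.318493,   B = c_1 / (1 - phi_2) = 0 / 1.168 = 0.
Insert (E2) into (E0): gamma(0) (1 - phi_2^2) = phi_1 (1 + phi_2) gamma(1) + c_0.
  phi_1 (1 + phi_2) = (-0.372)(0.832) = -0.309504,   1 - phi_2^2 = 0.971776.
Replace gamma(1) by A gamma(0) + B and collect gamma(0):
  gamma(0) [0.971776 - (-0.309504)(-0.318493)] = c_0 = 4
  gamma(0) * 0.873201 = 4
  gamma(0) = 4 / 0.873201 = 4.580846.
Therefore gamma(0) = 4.5808 (to 4 decimal places).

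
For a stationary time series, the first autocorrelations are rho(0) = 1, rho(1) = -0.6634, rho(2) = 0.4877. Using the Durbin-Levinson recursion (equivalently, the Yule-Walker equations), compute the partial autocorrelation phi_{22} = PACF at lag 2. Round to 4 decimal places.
\phi_{22} = 0.0850

The PACF at lag k is phi_{kk}, the last component of the solution
to the Yule-Walker system G_k phi = r_k where
  (G_k)_{ij} = rho(|i - j|), (r_k)_i = rho(i), i,j = 1..k.
Equivalently, Durbin-Levinson gives phi_{kk} iteratively:
  phi_{11} = rho(1)
  phi_{kk} = [rho(k) - sum_{j=1..k-1} phi_{k-1,j} rho(k-j)]
            / [1 - sum_{j=1..k-1} phi_{k-1,j} rho(j)],
  phi_{k,j} = phi_{k-1,j} - phi_{kk} phi_{k-1,k-j},  j = 1..k-1.
Step k = 1:
  phi_11 = rho(1) = -0.6634.
Step k = 2:
  phi_22 = [rho(2) - phi_11 rho(1)] / [1 - phi_11 rho(1)] = [0.4877 - (-0.6634)(-0.6634)] / [1 - (-0.6634)(-0.6634)]
         = 0.04760044 / 0.55990044 = 0.085.
Therefore phi_{22} = 0.0850.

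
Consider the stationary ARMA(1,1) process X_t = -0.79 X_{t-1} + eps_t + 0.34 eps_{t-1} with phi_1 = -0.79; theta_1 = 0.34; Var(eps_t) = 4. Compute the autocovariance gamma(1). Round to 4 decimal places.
\gamma(1) = -3.5023

Multiply the model equation by X_{t-k} and take expectations. With theta_0 = psi_0 = 1 and psi_j the MA(infinity) weights, this gives
  gamma(k) - sum_i phi_i gamma(k-i) = c_k,
  c_k = sigma^2 * sum_{j=k..q} theta_j psi_{j-k}   (c_k = 0 for k > q),
using gamma(-m) = gamma(m).
psi-weights needed (psi_j = theta_j + sum_i phi_i psi_{j-i}):
  psi_1 = theta_1 + phi_1 = 0.34 + (-0.79) = -0.45
Right-hand sides:
  c_0 = sigma^2 (1 + theta_1 psi_1) = 4 * (1 + (0.34)(-0.45)) = 4 * 0.847 = 3.388
  c_1 = sigma^2 theta_1 = 4 * (0.34) = 1.36
  c_2 = 0
Equations for k = 0 and k = 1 (AR order 1):
  gamma(0) = phi_1 gamma(1) + c_0
  gamma(1) = phi_1 gamma(0) + c_1
Substituting the second into the first: gamma(0) (1 - phi_1^2) = c_0 + phi_1 c_1, so
  gamma(0) = (c_0 + phi_1 c_1) / (1 - phi_1^2) = (3.388 + (-0.79)(1.36)) / (1 - (-0.79)^2) = 2.3136 / 0.3759 = 6.154828.
  gamma(1) = phi_1 gamma(0) + c_1 = (-0.79)(6.154828) + (1.36) = -3.502314.
Therefore gamma(1) = -3.5023 (to 4 decimal places).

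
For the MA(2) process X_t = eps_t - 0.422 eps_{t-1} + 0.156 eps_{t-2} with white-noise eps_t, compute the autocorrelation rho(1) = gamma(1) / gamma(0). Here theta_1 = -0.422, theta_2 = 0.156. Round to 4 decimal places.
\rho(1) = -0.4057

For an MA(q) process with theta_0 = 1, the autocovariance is
  gamma(k) = sigma^2 * sum_{i=0..q-k} theta_i * theta_{i+k},
and rho(k) = gamma(k) / gamma(0). Sigma^2 cancels.
  numerator   = (1)*(-0.422) + (-0.422)*(0.156) = -0.487832.
  denominator = (1)^2 + (-0.422)^2 + (0.156)^2 = 1.20242.
  rho(1) = -0.487832 / 1.20242 = -0.4057.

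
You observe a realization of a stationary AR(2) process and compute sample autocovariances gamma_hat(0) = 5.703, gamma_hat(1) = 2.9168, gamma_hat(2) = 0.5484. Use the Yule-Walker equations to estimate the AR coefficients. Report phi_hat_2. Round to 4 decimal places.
\hat\phi_{2} = -0.2240

The Yule-Walker equations for an AR(p) process read, in matrix form,
  Gamma_p phi = r_p,   with   (Gamma_p)_{ij} = gamma(|i - j|),
                       (r_p)_i = gamma(i),   i,j = 1..p.
Substitute the sample gammas (Toeplitz matrix and right-hand side of size 2):
  Gamma_p = [[5.703, 2.9168], [2.9168, 5.703]]
  r_p     = [2.9168, 0.5484]
Written out:
  5.703 phi_1 + 2.9168 phi_2 = 2.9168
  2.9168 phi_1 + 5.703 phi_2 = 0.5484
Solve by Cramer's rule:
  det = gamma(0)^2 - gamma(1)^2 = (5.703)^2 - (2.9168)^2 = 32.524209 - 8.50772224 = 24.01648676
  phi_hat_1 = [gamma(1) gamma(0) - gamma(1) gamma(2)] / det = [(2.9168)(5.703) - (2.9168)(0.5484)] / 24.01648676 = 15.03493728 / 24.01648676 = 0.626
  phi_hat_2 = [gamma(0) gamma(2) - gamma(1)^2] / det = [(5.703)(0.5484) - (2.9168)^2] / 24.01648676 = -5.38019704 / 24.01648676 = -0.224
So phi_hat = [0.6260, -0.2240].
Therefore phi_hat_2 = -0.2240.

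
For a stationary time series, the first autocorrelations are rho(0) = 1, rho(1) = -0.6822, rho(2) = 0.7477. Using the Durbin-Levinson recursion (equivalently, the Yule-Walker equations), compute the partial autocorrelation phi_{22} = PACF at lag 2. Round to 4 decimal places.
\phi_{22} = 0.5281

The PACF at lag k is phi_{kk}, the last component of the solution
to the Yule-Walker system G_k phi = r_k where
  (G_k)_{ij} = rho(|i - j|), (r_k)_i = rho(i), i,j = 1..k.
Equivalently, Durbin-Levinson gives phi_{kk} iteratively:
  phi_{11} = rho(1)
  phi_{kk} = [rho(k) - sum_{j=1..k-1} phi_{k-1,j} rho(k-j)]
            / [1 - sum_{j=1..k-1} phi_{k-1,j} rho(j)],
  phi_{k,j} = phi_{k-1,j} - phi_{kk} phi_{k-1,k-j},  j = 1..k-1.
Step k = 1:
  phi_11 = rho(1) = -0.6822.
Step k = 2:
  phi_22 = [rho(2) - phi_11 rho(1)] / [1 - phi_11 rho(1)] = [0.7477 - (-0.6822)(-0.6822)] / [1 - (-0.6822)(-0.6822)]
         = 0.28230316 / 0.53460316 = 0.5281.
Therefore phi_{22} = 0.5281.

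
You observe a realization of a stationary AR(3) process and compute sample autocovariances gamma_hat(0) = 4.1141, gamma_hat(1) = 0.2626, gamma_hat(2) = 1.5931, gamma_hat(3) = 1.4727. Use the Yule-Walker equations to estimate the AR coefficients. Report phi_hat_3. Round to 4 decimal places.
\hat\phi_{3} = 0.3750

The Yule-Walker equations for an AR(p) process read, in matrix form,
  Gamma_p phi = r_p,   with   (Gamma_p)_{ij} = gamma(|i - j|),
                       (r_p)_i = gamma(i),   i,j = 1..p.
Substitute the sample gammas (Toeplitz matrix and right-hand side of size 3):
  Gamma_p = [[4.1141, 0.2626, 1.5931], [0.2626, 4.1141, 0.2626], [1.5931, 0.2626, 4.1141]]
  r_p     = [0.2626, 1.5931, 1.4727]
Written out (R1..R3):
  (R1) 4.1141 phi_1 + 0.2626 phi_2 + 1.5931 phi_3 = 0.2626
  (R2) 0.2626 phi_1 + 4.1141 phi_2 + 0.2626 phi_3 = 1.5931
  (R3) 1.5931 phi_1 + 0.2626 phi_2 + 4.1141 phi_3 = 1.4727
Gaussian elimination:
  R2 <- R2 - (0.2626/4.1141) R1 = R2 - (0.063829) R1:  4.097338 phi_2 + 0.160914 phi_3 = 1.576338
  R3 <- R3 - (1.5931/4.1141) R1 = R3 - (0.387229) R1:  0.160914 phi_2 + 3.497205 phi_3 = 1.371014
  R3 <- R3 - (0.160914/4.097338) R2 = R3 - (0.039273) R2:  3.490886 phi_3 = 1.309107
Back-substitution:
  phi_hat_3 = 1.309107 / 3.490886 = 0.375007
  phi_hat_2 = (1.576338 - (0.160914)(0.375007)) / 4.097338 = 0.369995
  phi_hat_1 = (0.2626 - (0.2626)(0.369995) - (1.5931)(0.375007)) / 4.1141 = -0.105001
So phi_hat = [-0.1050, 0.3700, 0.3750].
Therefore phi_hat_3 = 0.3750.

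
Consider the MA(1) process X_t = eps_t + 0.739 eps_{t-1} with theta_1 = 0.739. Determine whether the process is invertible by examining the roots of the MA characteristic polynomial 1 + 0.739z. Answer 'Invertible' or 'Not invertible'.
\text{Invertible}

The MA(q) characteristic polynomial is P(z) = 1 + 0.739z.
Invertibility requires all roots to lie outside the unit circle, i.e. |z| > 1 for every root.
This is linear in z: 1 + (0.739) z = 0  =>  z = -1/(0.739) = -1.35318,  |z| = 1.35318.
Moduli of all roots: 1.3532.
All moduli strictly greater than 1? Yes.
Verdict: Invertible.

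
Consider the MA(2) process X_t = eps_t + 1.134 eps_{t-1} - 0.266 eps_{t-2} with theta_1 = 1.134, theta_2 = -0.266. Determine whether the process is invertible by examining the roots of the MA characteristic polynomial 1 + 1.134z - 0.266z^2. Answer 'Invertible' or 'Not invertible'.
\text{Not invertible}

The MA(q) characteristic polynomial is P(z) = 1 + 1.134z - 0.266z^2.
Invertibility requires all roots to lie outside the unit circle, i.e. |z| > 1 for every root.
Set 1 + (1.134) z + (-0.266) z^2 = 0, i.e. a z^2 + b z + c = 0 with a = -0.266, b = 1.134, c = 1.
Discriminant D = b^2 - 4ac = (1.134)^2 - 4*(-0.266)*1 = 1.285956 - (-1.064) = 2.349956.
D >= 0, so the roots are real: z = (-b +/- sqrt(D)) / (2a) = (-1.134 +/- 1.532957) / (-0.532).
  z_1 = (-1.134 + 1.532957) / (-0.532) = -0.7499,   |z_1| = 0.7499.
  z_2 = (-1.134 - 1.532957) / (-0.532) = 5.0131,   |z_2| = 5.0131.
Moduli of all roots: 0.7499, 5.0131.
All moduli strictly greater than 1? No.
Verdict: Not invertible.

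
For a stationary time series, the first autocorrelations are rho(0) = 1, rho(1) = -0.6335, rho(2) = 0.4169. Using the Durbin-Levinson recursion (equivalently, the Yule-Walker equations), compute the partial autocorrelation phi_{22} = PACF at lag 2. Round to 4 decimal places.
\phi_{22} = 0.0260

The PACF at lag k is phi_{kk}, the last component of the solution
to the Yule-Walker system G_k phi = r_k where
  (G_k)_{ij} = rho(|i - j|), (r_k)_i = rho(i), i,j = 1..k.
Equivalently, Durbin-Levinson gives phi_{kk} iteratively:
  phi_{11} = rho(1)
  phi_{kk} = [rho(k) - sum_{j=1..k-1} phi_{k-1,j} rho(k-j)]
            / [1 - sum_{j=1..k-1} phi_{k-1,j} rho(j)],
  phi_{k,j} = phi_{k-1,j} - phi_{kk} phi_{k-1,k-j},  j = 1..k-1.
Step k = 1:
  phi_11 = rho(1) = -0.6335.
Step k = 2:
  phi_22 = [rho(2) - phi_11 rho(1)] / [1 - phi_11 rho(1)] = [0.4169 - (-0.6335)(-0.6335)] / [1 - (-0.6335)(-0.6335)]
         = 0.01557775 / 0.59867775 = 0.026.
Therefore phi_{22} = 0.0260.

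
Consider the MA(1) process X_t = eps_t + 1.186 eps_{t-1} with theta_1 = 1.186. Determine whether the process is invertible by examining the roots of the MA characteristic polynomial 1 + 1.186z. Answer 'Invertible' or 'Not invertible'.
\text{Not invertible}

The MA(q) characteristic polynomial is P(z) = 1 + 1.186z.
Invertibility requires all roots to lie outside the unit circle, i.e. |z| > 1 for every root.
This is linear in z: 1 + (1.186) z = 0  =>  z = -1/(1.186) = -0.84317,  |z| = 0.84317.
Moduli of all roots: 0.8432.
All moduli strictly greater than 1? No.
Verdict: Not invertible.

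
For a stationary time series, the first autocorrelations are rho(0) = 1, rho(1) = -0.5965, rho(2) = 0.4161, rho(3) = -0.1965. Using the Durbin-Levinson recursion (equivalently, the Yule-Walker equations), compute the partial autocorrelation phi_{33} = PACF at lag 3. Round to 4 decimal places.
\phi_{33} = 0.1320

The PACF at lag k is phi_{kk}, the last component of the solution
to the Yule-Walker system G_k phi = r_k where
  (G_k)_{ij} = rho(|i - j|), (r_k)_i = rho(i), i,j = 1..k.
Equivalently, Durbin-Levinson gives phi_{kk} iteratively:
  phi_{11} = rho(1)
  phi_{kk} = [rho(k) - sum_{j=1..k-1} phi_{k-1,j} rho(k-j)]
            / [1 - sum_{j=1..k-1} phi_{k-1,j} rho(j)],
  phi_{k,j} = phi_{k-1,j} - phi_{kk} phi_{k-1,k-j},  j = 1..k-1.
Step k = 1:
  phi_11 = rho(1) = -0.5965.
Step k = 2:
  phi_22 = [rho(2) - phi_11 rho(1)] / [1 - phi_11 rho(1)] = [0.4161 - (-0.5965)(-0.5965)] / [1 - (-0.5965)(-0.5965)]
         = 0.06028775 / 0.64418775 = 0.093587.
  Update: phi_21 = phi_11 - phi_22 phi_11 = -0.5965 - (0.093587)(-0.5965) = -0.540675.
Step k = 3:
  phi_33 = [rho(3) - phi_21 rho(2) - phi_22 rho(1)] / [1 - phi_21 rho(1) - phi_22 rho(2)]
    numerator   = -0.1965 - (-0.540675)(0.4161) - (0.093587)(-0.5965) = 0.08429974
    denominator = 1 - (-0.540675)(-0.5965) - (0.093587)(0.4161) = 0.63854559
  phi_33 = 0.08429974 / 0.63854559 = 0.132.
Therefore phi_{33} = 0.1320.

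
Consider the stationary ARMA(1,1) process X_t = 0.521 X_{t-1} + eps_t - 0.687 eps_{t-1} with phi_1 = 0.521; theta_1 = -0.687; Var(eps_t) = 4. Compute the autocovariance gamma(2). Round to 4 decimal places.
\gamma(2) = -0.3049

Multiply the model equation by X_{t-k} and take expectations. With theta_0 = psi_0 = 1 and psi_j the MA(infinity) weights, this gives
  gamma(k) - sum_i phi_i gamma(k-i) = c_k,
  c_k = sigma^2 * sum_{j=k..q} theta_j psi_{j-k}   (c_k = 0 for k > q),
using gamma(-m) = gamma(m).
psi-weights needed (psi_j = theta_j + sum_i phi_i psi_{j-i}):
  psi_1 = theta_1 + phi_1 = -0.687 + (0.521) = -0.166
Right-hand sides:
  c_0 = sigma^2 (1 + theta_1 psi_1) = 4 * (1 + (-0.687)(-0.166)) = 4 * 1.114042 = 4.456168
  c_1 = sigma^2 theta_1 = 4 * (-0.687) = -2.748
  c_2 = 0
Equations for k = 0 and k = 1 (AR order 1):
  gamma(0) = phi_1 gamma(1) + c_0
  gamma(1) = phi_1 gamma(0) + c_1
Substituting the second into the first: gamma(0) (1 - phi_1^2) = c_0 + phi_1 c_1, so
  gamma(0) = (c_0 + phi_1 c_1) / (1 - phi_1^2) = (4.456168 + (0.521)(-2.748)) / (1 - (0.521)^2) = 3.02446 / 0.728559 = 4.15129.
  gamma(1) = phi_1 gamma(0) + c_1 = (0.521)(4.15129) + (-2.748) = -0.585178.
For k = 2 (> q): gamma(2) = phi_1 gamma(1) = (0.521)(-0.585178) = -0.304878.
Therefore gamma(2) = -0.3049 (to 4 decimal places).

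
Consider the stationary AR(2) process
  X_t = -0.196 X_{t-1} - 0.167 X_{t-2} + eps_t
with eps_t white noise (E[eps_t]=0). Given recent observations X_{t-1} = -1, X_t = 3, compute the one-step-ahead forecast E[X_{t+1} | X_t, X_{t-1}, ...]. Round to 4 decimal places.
E[X_{t+1} \mid \mathcal F_t] = -0.4210

For an AR(p) model X_t = c + sum_i phi_i X_{t-i} + eps_t, the
one-step-ahead conditional mean is
  E[X_{t+1} | X_t, ...] = c + sum_i phi_i X_{t+1-i}.
Substitute known values:
  E[X_{t+1} | ...] = (-0.196) * (3) + (-0.167) * (-1)
                   = -0.4210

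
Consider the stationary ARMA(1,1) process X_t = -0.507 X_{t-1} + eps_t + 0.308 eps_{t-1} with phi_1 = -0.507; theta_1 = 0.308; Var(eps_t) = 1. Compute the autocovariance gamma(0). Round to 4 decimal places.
\gamma(0) = 1.0533

Multiply the model equation by X_{t-k} and take expectations. With theta_0 = psi_0 = 1 and psi_j the MA(infinity) weights, this gives
  gamma(k) - sum_i phi_i gamma(k-i) = c_k,
  c_k = sigma^2 * sum_{j=k..q} theta_j psi_{j-k}   (c_k = 0 for k > q),
using gamma(-m) = gamma(m).
psi-weights needed (psi_j = theta_j + sum_i phi_i psi_{j-i}):
  psi_1 = theta_1 + phi_1 = 0.308 + (-0.507) = -0.199
Right-hand sides:
  c_0 = sigma^2 (1 + theta_1 psi_1) = 1 * (1 + (0.308)(-0.199)) = 1 * 0.938708 = 0.938708
  c_1 = sigma^2 theta_1 = 1 * (0.308) = 0.308
  c_2 = 0
Equations for k = 0 and k = 1 (AR order 1):
  gamma(0) = phi_1 gamma(1) + c_0
  gamma(1) = phi_1 gamma(0) + c_1
Substituting the second into the first: gamma(0) (1 - phi_1^2) = c_0 + phi_1 c_1, so
  gamma(0) = (c_0 + phi_1 c_1) / (1 - phi_1^2) = (0.938708 + (-0.507)(0.308)) / (1 - (-0.507)^2) = 0.782552 / 0.742951 = 1.053302.
Therefore gamma(0) = 1.0533 (to 4 decimal places).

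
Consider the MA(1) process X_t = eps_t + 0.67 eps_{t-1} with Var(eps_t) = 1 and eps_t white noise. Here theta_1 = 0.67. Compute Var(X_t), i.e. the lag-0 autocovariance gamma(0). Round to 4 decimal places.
\gamma(0) = 1.4489

For an MA(q) process X_t = eps_t + sum_i theta_i eps_{t-i} with
Var(eps_t) = sigma^2, the variance is
  gamma(0) = sigma^2 * (1 + sum_i theta_i^2).
  sum_i theta_i^2 = (0.67)^2 = 0.4489.
  gamma(0) = 1 * (1 + 0.4489) = 1 * 1.4489 = 1.4489.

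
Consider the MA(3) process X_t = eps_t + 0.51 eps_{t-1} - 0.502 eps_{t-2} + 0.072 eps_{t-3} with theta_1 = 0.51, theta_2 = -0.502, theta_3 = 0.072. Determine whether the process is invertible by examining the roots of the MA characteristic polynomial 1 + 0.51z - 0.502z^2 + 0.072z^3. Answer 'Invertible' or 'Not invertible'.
\text{Not invertible}

The MA(q) characteristic polynomial is P(z) = 1 + 0.51z - 0.502z^2 + 0.072z^3.
Invertibility requires all roots to lie outside the unit circle, i.e. |z| > 1 for every root.
Degree 3: look for a simple real root z0 first, then factor out (1 - z/z0) and solve the remaining quadratic.
Testing z0 = 5: P(5) = 1 + (0.51)(5) + (-0.502)(5)^2 + (0.072)(5)^3
  = 1 + (2.55) + (-12.55) + (9) = 0.  So z_0 = 5 is a root, |z_0| = 5.
Divide out the factor (1 - 0.2 z) = (1 - z/z0) (since 1/z0 = 0.2):
  P(z) = (1 - 0.2 z)(1 + (0.71) z + (-0.36) z^2)
  [check: z-coef 0.71 - (0.2) = 0.51; z^2-coef -0.36 - (0.2)(0.71) = -0.502; z^3-coef -(0.2)(-0.36) = 0.072.]
Remaining roots from the quadratic factor 1 + (0.71) z + (-0.36) z^2:
  Set 1 + (0.71) z + (-0.36) z^2 = 0, i.e. a z^2 + b z + c = 0 with a = -0.36, b = 0.71, c = 1.
  Discriminant D = b^2 - 4ac = (0.71)^2 - 4*(-0.36)*1 = 0.5041 - (-1.44) = 1.9441.
  D >= 0, so the roots are real: z = (-b +/- sqrt(D)) / (2a) = (-0.71 +/- 1.39431) / (-0.72).
    z_1 = (-0.71 + 1.39431) / (-0.72) = -0.9504,   |z_1| = 0.9504.
    z_2 = (-0.71 - 1.39431) / (-0.72) = 2.9227,   |z_2| = 2.9227.
Moduli of all roots: 5.0000, 0.9504, 2.9227.
All moduli strictly greater than 1? No.
Verdict: Not invertible.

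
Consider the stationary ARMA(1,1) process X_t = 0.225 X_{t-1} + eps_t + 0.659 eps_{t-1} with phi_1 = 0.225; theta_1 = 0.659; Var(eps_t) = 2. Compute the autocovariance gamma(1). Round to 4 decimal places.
\gamma(1) = 2.1384

Multiply the model equation by X_{t-k} and take expectations. With theta_0 = psi_0 = 1 and psi_j the MA(infinity) weights, this gives
  gamma(k) - sum_i phi_i gamma(k-i) = c_k,
  c_k = sigma^2 * sum_{j=k..q} theta_j psi_{j-k}   (c_k = 0 for k > q),
using gamma(-m) = gamma(m).
psi-weights needed (psi_j = theta_j + sum_i phi_i psi_{j-i}):
  psi_1 = theta_1 + phi_1 = 0.659 + (0.225) = 0.884
Right-hand sides:
  c_0 = sigma^2 (1 + theta_1 psi_1) = 2 * (1 + (0.659)(0.884)) = 2 * 1.582556 = 3.165112
  c_1 = sigma^2 theta_1 = 2 * (0.659) = 1.318
  c_2 = 0
Equations for k = 0 and k = 1 (AR order 1):
  gamma(0) = phi_1 gamma(1) + c_0
  gamma(1) = phi_1 gamma(0) + c_1
Substituting the second into the first: gamma(0) (1 - phi_1^2) = c_0 + phi_1 c_1, so
  gamma(0) = (c_0 + phi_1 c_1) / (1 - phi_1^2) = (3.165112 + (0.225)(1.318)) / (1 - (0.225)^2) = 3.461662 / 0.949375 = 3.646254.
  gamma(1) = phi_1 gamma(0) + c_1 = (0.225)(3.646254) + (1.318) = 2.138407.
Therefore gamma(1) = 2.1384 (to 4 decimal places).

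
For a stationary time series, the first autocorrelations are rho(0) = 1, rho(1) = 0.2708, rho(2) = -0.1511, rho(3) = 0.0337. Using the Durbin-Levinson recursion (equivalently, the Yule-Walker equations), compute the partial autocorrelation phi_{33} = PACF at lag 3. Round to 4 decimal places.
\phi_{33} = 0.1721

The PACF at lag k is phi_{kk}, the last component of the solution
to the Yule-Walker system G_k phi = r_k where
  (G_k)_{ij} = rho(|i - j|), (r_k)_i = rho(i), i,j = 1..k.
Equivalently, Durbin-Levinson gives phi_{kk} iteratively:
  phi_{11} = rho(1)
  phi_{kk} = [rho(k) - sum_{j=1..k-1} phi_{k-1,j} rho(k-j)]
            / [1 - sum_{j=1..k-1} phi_{k-1,j} rho(j)],
  phi_{k,j} = phi_{k-1,j} - phi_{kk} phi_{k-1,k-j},  j = 1..k-1.
Step k = 1:
  phi_11 = rho(1) = 0.2708.
Step k = 2:
  phi_22 = [rho(2) - phi_11 rho(1)] / [1 - phi_11 rho(1)] = [-0.1511 - (0.2708)(0.2708)] / [1 - (0.2708)(0.2708)]
         = -0.22443264 / 0.92666736 = -0.242193.
  Update: phi_21 = phi_11 - phi_22 phi_11 = 0.2708 - (-0.242193)(0.2708) = 0.336386.
Step k = 3:
  phi_33 = [rho(3) - phi_21 rho(2) - phi_22 rho(1)] / [1 - phi_21 rho(1) - phi_22 rho(2)]
    numerator   = 0.0337 - (0.336386)(-0.1511) - (-0.242193)(0.2708) = 0.15011387
    denominator = 1 - (0.336386)(0.2708) - (-0.242193)(-0.1511) = 0.87231127
  phi_33 = 0.15011387 / 0.87231127 = 0.1721.
Therefore phi_{33} = 0.1721.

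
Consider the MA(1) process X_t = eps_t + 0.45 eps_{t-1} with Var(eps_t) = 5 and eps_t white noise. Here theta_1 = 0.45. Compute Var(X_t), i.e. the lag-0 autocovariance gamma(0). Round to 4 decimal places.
\gamma(0) = 6.0125

For an MA(q) process X_t = eps_t + sum_i theta_i eps_{t-i} with
Var(eps_t) = sigma^2, the variance is
  gamma(0) = sigma^2 * (1 + sum_i theta_i^2).
  sum_i theta_i^2 = (0.45)^2 = 0.2025.
  gamma(0) = 5 * (1 + 0.2025) = 5 * 1.2025 = 6.0125.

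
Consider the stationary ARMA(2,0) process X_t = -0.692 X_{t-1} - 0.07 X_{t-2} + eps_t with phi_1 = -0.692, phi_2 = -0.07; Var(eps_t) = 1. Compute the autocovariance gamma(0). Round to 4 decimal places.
\gamma(0) = 1.7274

Multiply the model equation by X_{t-k} and take expectations. With theta_0 = psi_0 = 1 and psi_j the MA(infinity) weights, this gives
  gamma(k) - sum_i phi_i gamma(k-i) = c_k,
  c_k = sigma^2 * sum_{j=k..q} theta_j psi_{j-k}   (c_k = 0 for k > q),
using gamma(-m) = gamma(m).
Pure AR (q = 0): c_0 = sigma^2 = 1, c_k = 0 for k >= 1.
Equations for k = 0, 1, 2 (AR order 2, c_2 = 0):
  (E0) gamma(0) = phi_1 gamma(1) + phi_2 gamma(2) + c_0
  (E1) gamma(1) = phi_1 gamma(0) + phi_2 gamma(1) + c_1
  (E2) gamma(2) = phi_1 gamma(1) + phi_2 gamma(0)
From (E1): gamma(1) = A gamma(0) + B with
  A = phi_1 / (1 - phi_2) = -0.692 / 1.07 = -0.646729,   B = c_1 / (1 - phi_2) = 0 / 1.07 = 0.
Insert (E2) into (E0): gamma(0) (1 - phi_2^2) = phi_1 (1 + phi_2) gamma(1) + c_0.
  phi_1 (1 + phi_2) = (-0.692)(0.93) = -0.64356,   1 - phi_2^2 = 0.9951.
Replace gamma(1) by A gamma(0) + B and collect gamma(0):
  gamma(0) [0.9951 - (-0.64356)(-0.646729)] = c_0 = 1
  gamma(0) * 0.578891 = 1
  gamma(0) = 1 / 0.578891 = 1.727441.
Therefore gamma(0) = 1.7274 (to 4 decimal places).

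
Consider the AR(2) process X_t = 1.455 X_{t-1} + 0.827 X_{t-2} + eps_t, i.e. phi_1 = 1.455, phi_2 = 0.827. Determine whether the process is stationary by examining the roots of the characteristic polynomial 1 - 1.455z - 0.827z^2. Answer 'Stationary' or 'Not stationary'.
\text{Not stationary}

The AR(p) characteristic polynomial is P(z) = 1 - 1.455z - 0.827z^2.
Stationarity requires all roots to lie outside the unit circle, i.e. |z| > 1 for every root.
Set 1 + (-1.455) z + (-0.827) z^2 = 0, i.e. a z^2 + b z + c = 0 with a = -0.827, b = -1.455, c = 1.
Discriminant D = b^2 - 4ac = (-1.455)^2 - 4*(-0.827)*1 = 2.117025 - (-3.308) = 5.425025.
D >= 0, so the roots are real: z = (-b +/- sqrt(D)) / (2a) = (1.455 +/- 2.329168) / (-1.654).
  z_1 = (1.455 + 2.329168) / (-1.654) = -2.2879,   |z_1| = 2.2879.
  z_2 = (1.455 - 2.329168) / (-1.654) = 0.5285,   |z_2| = 0.5285.
Moduli of all roots: 2.2879, 0.5285.
All moduli strictly greater than 1? No.
Verdict: Not stationary.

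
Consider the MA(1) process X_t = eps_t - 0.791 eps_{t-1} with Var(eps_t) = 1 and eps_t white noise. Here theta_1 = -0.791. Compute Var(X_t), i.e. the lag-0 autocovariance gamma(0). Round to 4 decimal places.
\gamma(0) = 1.6257

For an MA(q) process X_t = eps_t + sum_i theta_i eps_{t-i} with
Var(eps_t) = sigma^2, the variance is
  gamma(0) = sigma^2 * (1 + sum_i theta_i^2).
  sum_i theta_i^2 = (-0.791)^2 = 0.625681.
  gamma(0) = 1 * (1 + 0.625681) = 1 * 1.625681 = 1.625681, which rounds to 1.6257.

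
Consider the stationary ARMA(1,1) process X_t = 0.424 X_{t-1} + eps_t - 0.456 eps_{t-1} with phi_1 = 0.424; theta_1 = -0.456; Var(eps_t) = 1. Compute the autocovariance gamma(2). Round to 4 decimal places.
\gamma(2) = -0.0133

Multiply the model equation by X_{t-k} and take expectations. With theta_0 = psi_0 = 1 and psi_j the MA(infinity) weights, this gives
  gamma(k) - sum_i phi_i gamma(k-i) = c_k,
  c_k = sigma^2 * sum_{j=k..q} theta_j psi_{j-k}   (c_k = 0 for k > q),
using gamma(-m) = gamma(m).
psi-weights needed (psi_j = theta_j + sum_i phi_i psi_{j-i}):
  psi_1 = theta_1 + phi_1 = -0.456 + (0.424) = -0.032
Right-hand sides:
  c_0 = sigma^2 (1 + theta_1 psi_1) = 1 * (1 + (-0.456)(-0.032)) = 1 * 1.014592 = 1.014592
  c_1 = sigma^2 theta_1 = 1 * (-0.456) = -0.456
  c_2 = 0
Equations for k = 0 and k = 1 (AR order 1):
  gamma(0) = phi_1 gamma(1) + c_0
  gamma(1) = phi_1 gamma(0) + c_1
Substituting the second into the first: gamma(0) (1 - phi_1^2) = c_0 + phi_1 c_1, so
  gamma(0) = (c_0 + phi_1 c_1) / (1 - phi_1^2) = (1.014592 + (0.424)(-0.456)) / (1 - (0.424)^2) = 0.821248 / 0.820224 = 1.001248.
  gamma(1) = phi_1 gamma(0) + c_1 = (0.424)(1.001248) + (-0.456) = -0.031471.
For k = 2 (> q): gamma(2) = phi_1 gamma(1) = (0.424)(-0.031471) = -0.013344.
Therefore gamma(2) = -0.0133 (to 4 decimal places).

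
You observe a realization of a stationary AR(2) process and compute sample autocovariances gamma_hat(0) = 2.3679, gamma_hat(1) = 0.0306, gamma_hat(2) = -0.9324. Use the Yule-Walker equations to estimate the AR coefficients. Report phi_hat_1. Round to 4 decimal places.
\hat\phi_{1} = 0.0180

The Yule-Walker equations for an AR(p) process read, in matrix form,
  Gamma_p phi = r_p,   with   (Gamma_p)_{ij} = gamma(|i - j|),
                       (r_p)_i = gamma(i),   i,j = 1..p.
Substitute the sample gammas (Toeplitz matrix and right-hand side of size 2):
  Gamma_p = [[2.3679, 0.0306], [0.0306, 2.3679]]
  r_p     = [0.0306, -0.9324]
Written out:
  2.3679 phi_1 + 0.0306 phi_2 = 0.0306
  0.0306 phi_1 + 2.3679 phi_2 = -0.9324
Solve by Cramer's rule:
  det = gamma(0)^2 - gamma(1)^2 = (2.3679)^2 - (0.0306)^2 = 5.60695041 - 0.00093636 = 5.60601405
  phi_hat_1 = [gamma(1) gamma(0) - gamma(1) gamma(2)] / det = [(0.0306)(2.3679) - (0.0306)(-0.9324)] / 5.60601405 = 0.10098918 / 5.60601405 = 0.018
  phi_hat_2 = [gamma(0) gamma(2) - gamma(1)^2] / det = [(2.3679)(-0.9324) - (0.0306)^2] / 5.60601405 = -2.20876632 / 5.60601405 = -0.394
So phi_hat = [0.0180, -0.3940].
Therefore phi_hat_1 = 0.0180.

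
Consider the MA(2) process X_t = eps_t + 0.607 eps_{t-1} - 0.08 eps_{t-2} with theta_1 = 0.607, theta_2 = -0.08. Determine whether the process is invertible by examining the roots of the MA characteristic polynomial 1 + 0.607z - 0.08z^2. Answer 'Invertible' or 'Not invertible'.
\text{Invertible}

The MA(q) characteristic polynomial is P(z) = 1 + 0.607z - 0.08z^2.
Invertibility requires all roots to lie outside the unit circle, i.e. |z| > 1 for every root.
Set 1 + (0.607) z + (-0.08) z^2 = 0, i.e. a z^2 + b z + c = 0 with a = -0.08, b = 0.607, c = 1.
Discriminant D = b^2 - 4ac = (0.607)^2 - 4*(-0.08)*1 = 0.368449 - (-0.32) = 0.688449.
D >= 0, so the roots are real: z = (-b +/- sqrt(D)) / (2a) = (-0.607 +/- 0.829728) / (-0.16).
  z_1 = (-0.607 + 0.829728) / (-0.16) = -1.3921,   |z_1| = 1.3921.
  z_2 = (-0.607 - 0.829728) / (-0.16) = 8.9796,   |z_2| = 8.9796.
Moduli of all roots: 1.3921, 8.9796.
All moduli strictly greater than 1? Yes.
Verdict: Invertible.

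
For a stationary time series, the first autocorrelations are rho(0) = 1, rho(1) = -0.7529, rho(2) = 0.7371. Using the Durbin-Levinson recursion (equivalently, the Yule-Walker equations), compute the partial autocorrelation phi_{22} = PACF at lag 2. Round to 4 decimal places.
\phi_{22} = 0.3930

The PACF at lag k is phi_{kk}, the last component of the solution
to the Yule-Walker system G_k phi = r_k where
  (G_k)_{ij} = rho(|i - j|), (r_k)_i = rho(i), i,j = 1..k.
Equivalently, Durbin-Levinson gives phi_{kk} iteratively:
  phi_{11} = rho(1)
  phi_{kk} = [rho(k) - sum_{j=1..k-1} phi_{k-1,j} rho(k-j)]
            / [1 - sum_{j=1..k-1} phi_{k-1,j} rho(j)],
  phi_{k,j} = phi_{k-1,j} - phi_{kk} phi_{k-1,k-j},  j = 1..k-1.
Step k = 1:
  phi_11 = rho(1) = -0.7529.
Step k = 2:
  phi_22 = [rho(2) - phi_11 rho(1)] / [1 - phi_11 rho(1)] = [0.7371 - (-0.7529)(-0.7529)] / [1 - (-0.7529)(-0.7529)]
         = 0.17024159 / 0.43314159 = 0.393.
Therefore phi_{22} = 0.3930.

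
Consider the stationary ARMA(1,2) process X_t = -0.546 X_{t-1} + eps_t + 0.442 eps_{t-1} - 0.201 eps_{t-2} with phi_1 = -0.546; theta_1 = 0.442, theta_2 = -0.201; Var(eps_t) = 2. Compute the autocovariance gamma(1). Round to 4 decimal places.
\gamma(1) = -0.2104

Multiply the model equation by X_{t-k} and take expectations. With theta_0 = psi_0 = 1 and psi_j the MA(infinity) weights, this gives
  gamma(k) - sum_i phi_i gamma(k-i) = c_k,
  c_k = sigma^2 * sum_{j=k..q} theta_j psi_{j-k}   (c_k = 0 for k > q),
using gamma(-m) = gamma(m).
psi-weights needed (psi_j = theta_j + sum_i phi_i psi_{j-i}):
  psi_1 = theta_1 + phi_1 = 0.442 + (-0.546) = -0.104
  psi_2 = theta_2 + phi_1 psi_1 = -0.201 + (-0.546)(-0.104) = -0.144216
Right-hand sides:
  c_0 = sigma^2 (1 + theta_1 psi_1 + theta_2 psi_2) = 2 * (1 + (0.442)(-0.104) + (-0.201)(-0.144216)) = 2 * 0.983019 = 1.966039
  c_1 = sigma^2 (theta_1 + theta_2 psi_1) = 2 * (0.442 + (-0.201)(-0.104)) = 0.925808
  c_2 = sigma^2 theta_2 = 2 * (-0.201) = -0.402
Equations for k = 0 and k = 1 (AR order 1):
  gamma(0) = phi_1 gamma(1) + c_0
  gamma(1) = phi_1 gamma(0) + c_1
Substituting the second into the first: gamma(0) (1 - phi_1^2) = c_0 + phi_1 c_1, so
  gamma(0) = (c_0 + phi_1 c_1) / (1 - phi_1^2) = (1.966039 + (-0.546)(0.925808)) / (1 - (-0.546)^2) = 1.460548 / 0.701884 = 2.080896.
  gamma(1) = phi_1 gamma(0) + c_1 = (-0.546)(2.080896) + (0.925808) = -0.210361.
Therefore gamma(1) = -0.2104 (to 4 decimal places).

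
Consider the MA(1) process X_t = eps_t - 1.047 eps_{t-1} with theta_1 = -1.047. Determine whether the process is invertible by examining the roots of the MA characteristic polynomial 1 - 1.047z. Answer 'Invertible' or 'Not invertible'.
\text{Not invertible}

The MA(q) characteristic polynomial is P(z) = 1 - 1.047z.
Invertibility requires all roots to lie outside the unit circle, i.e. |z| > 1 for every root.
This is linear in z: 1 + (-1.047) z = 0  =>  z = -1/(-1.047) = 0.95511,  |z| = 0.95511.
Moduli of all roots: 0.9551.
All moduli strictly greater than 1? No.
Verdict: Not invertible.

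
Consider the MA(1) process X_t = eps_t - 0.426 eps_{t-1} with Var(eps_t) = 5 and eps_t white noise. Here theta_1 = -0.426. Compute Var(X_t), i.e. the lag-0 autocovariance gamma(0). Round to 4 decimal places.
\gamma(0) = 5.9074

For an MA(q) process X_t = eps_t + sum_i theta_i eps_{t-i} with
Var(eps_t) = sigma^2, the variance is
  gamma(0) = sigma^2 * (1 + sum_i theta_i^2).
  sum_i theta_i^2 = (-0.426)^2 = 0.181476.
  gamma(0) = 5 * (1 + 0.181476) = 5 * 1.181476 = 5.90738, which rounds to 5.9074.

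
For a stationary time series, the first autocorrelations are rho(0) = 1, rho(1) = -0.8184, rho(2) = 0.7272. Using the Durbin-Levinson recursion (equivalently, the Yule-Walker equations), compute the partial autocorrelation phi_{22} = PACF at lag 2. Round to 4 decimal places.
\phi_{22} = 0.1739

The PACF at lag k is phi_{kk}, the last component of the solution
to the Yule-Walker system G_k phi = r_k where
  (G_k)_{ij} = rho(|i - j|), (r_k)_i = rho(i), i,j = 1..k.
Equivalently, Durbin-Levinson gives phi_{kk} iteratively:
  phi_{11} = rho(1)
  phi_{kk} = [rho(k) - sum_{j=1..k-1} phi_{k-1,j} rho(k-j)]
            / [1 - sum_{j=1..k-1} phi_{k-1,j} rho(j)],
  phi_{k,j} = phi_{k-1,j} - phi_{kk} phi_{k-1,k-j},  j = 1..k-1.
Step k = 1:
  phi_11 = rho(1) = -0.8184.
Step k = 2:
  phi_22 = [rho(2) - phi_11 rho(1)] / [1 - phi_11 rho(1)] = [0.7272 - (-0.8184)(-0.8184)] / [1 - (-0.8184)(-0.8184)]
         = 0.05742144 / 0.33022144 = 0.1739.
Therefore phi_{22} = 0.1739.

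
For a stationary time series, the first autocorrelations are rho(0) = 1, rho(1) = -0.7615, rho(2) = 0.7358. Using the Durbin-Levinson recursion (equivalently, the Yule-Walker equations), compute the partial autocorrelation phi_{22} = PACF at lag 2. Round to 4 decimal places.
\phi_{22} = 0.3711

The PACF at lag k is phi_{kk}, the last component of the solution
to the Yule-Walker system G_k phi = r_k where
  (G_k)_{ij} = rho(|i - j|), (r_k)_i = rho(i), i,j = 1..k.
Equivalently, Durbin-Levinson gives phi_{kk} iteratively:
  phi_{11} = rho(1)
  phi_{kk} = [rho(k) - sum_{j=1..k-1} phi_{k-1,j} rho(k-j)]
            / [1 - sum_{j=1..k-1} phi_{k-1,j} rho(j)],
  phi_{k,j} = phi_{k-1,j} - phi_{kk} phi_{k-1,k-j},  j = 1..k-1.
Step k = 1:
  phi_11 = rho(1) = -0.7615.
Step k = 2:
  phi_22 = [rho(2) - phi_11 rho(1)] / [1 - phi_11 rho(1)] = [0.7358 - (-0.7615)(-0.7615)] / [1 - (-0.7615)(-0.7615)]
         = 0.15591775 / 0.42011775 = 0.3711.
Therefore phi_{22} = 0.3711.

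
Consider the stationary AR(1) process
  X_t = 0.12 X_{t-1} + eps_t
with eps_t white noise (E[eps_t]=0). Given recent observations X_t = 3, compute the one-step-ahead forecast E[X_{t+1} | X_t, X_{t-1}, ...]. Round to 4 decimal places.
E[X_{t+1} \mid \mathcal F_t] = 0.3600

For an AR(p) model X_t = c + sum_i phi_i X_{t-i} + eps_t, the
one-step-ahead conditional mean is
  E[X_{t+1} | X_t, ...] = c + sum_i phi_i X_{t+1-i}.
Substitute known values:
  E[X_{t+1} | ...] = (0.12) * (3)
                   = 0.3600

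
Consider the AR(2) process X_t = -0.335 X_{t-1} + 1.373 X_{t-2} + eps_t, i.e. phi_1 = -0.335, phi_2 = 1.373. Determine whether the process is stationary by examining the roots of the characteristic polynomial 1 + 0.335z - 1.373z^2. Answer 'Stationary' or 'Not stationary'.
\text{Not stationary}

The AR(p) characteristic polynomial is P(z) = 1 + 0.335z - 1.373z^2.
Stationarity requires all roots to lie outside the unit circle, i.e. |z| > 1 for every root.
Set 1 + (0.335) z + (-1.373) z^2 = 0, i.e. a z^2 + b z + c = 0 with a = -1.373, b = 0.335, c = 1.
Discriminant D = b^2 - 4ac = (0.335)^2 - 4*(-1.373)*1 = 0.112225 - (-5.492) = 5.604225.
D >= 0, so the roots are real: z = (-b +/- sqrt(D)) / (2a) = (-0.335 +/- 2.367324) / (-2.746).
  z_1 = (-0.335 + 2.367324) / (-2.746) = -0.7401,   |z_1| = 0.7401.
  z_2 = (-0.335 - 2.367324) / (-2.746) = 0.9841,   |z_2| = 0.9841.
Moduli of all roots: 0.7401, 0.9841.
All moduli strictly greater than 1? No.
Verdict: Not stationary.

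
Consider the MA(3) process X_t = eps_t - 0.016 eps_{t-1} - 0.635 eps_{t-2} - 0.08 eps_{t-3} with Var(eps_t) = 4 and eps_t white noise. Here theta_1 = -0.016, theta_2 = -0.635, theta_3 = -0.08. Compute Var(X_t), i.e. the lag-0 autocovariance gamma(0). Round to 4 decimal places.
\gamma(0) = 5.6395

For an MA(q) process X_t = eps_t + sum_i theta_i eps_{t-i} with
Var(eps_t) = sigma^2, the variance is
  gamma(0) = sigma^2 * (1 + sum_i theta_i^2).
  sum_i theta_i^2 = (-0.016)^2 + (-0.635)^2 + (-0.08)^2 = 0.000256 + 0.403225 + 0.0064 = 0.409881.
  gamma(0) = 4 * (1 + 0.409881) = 4 * 1.409881 = 5.639524, which rounds to 5.6395.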